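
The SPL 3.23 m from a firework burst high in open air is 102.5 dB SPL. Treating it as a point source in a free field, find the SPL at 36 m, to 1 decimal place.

81.6 dB SPL

For a point source in a free field, ΔL = −20·log₁₀(d₂/d₁).
ΔL = −20·log₁₀(36/3.23) = -20.94 dB, so L₂ = 102.5 + (-20.94) = 81.6 dB SPL.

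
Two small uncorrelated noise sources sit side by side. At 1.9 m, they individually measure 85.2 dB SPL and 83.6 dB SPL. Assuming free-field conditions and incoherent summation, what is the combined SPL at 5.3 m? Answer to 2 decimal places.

Combined at 1.9 m: 10·log₁₀(10^(85.2/10)+10^(83.6/10)) = 87.484 dB SPL.
Then apply −20·log₁₀(5.3/1.9) = -8.910 dB → 78.57 dB SPL.

78.57 dB SPL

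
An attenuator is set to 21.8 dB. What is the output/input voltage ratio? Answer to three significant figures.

0.0813

Voltage ratio = 10^(dB/20).
10^(-21.8/20) = 10^(-1.090) = 0.0813.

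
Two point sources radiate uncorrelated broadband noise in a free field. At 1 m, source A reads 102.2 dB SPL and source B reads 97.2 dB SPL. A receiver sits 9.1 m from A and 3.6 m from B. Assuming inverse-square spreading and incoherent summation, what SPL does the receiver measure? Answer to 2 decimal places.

At the listener: L_A = 102.2 − 20·log₁₀(9.1) = 83.019 dB; L_B = 97.2 − 20·log₁₀(3.6) = 86.074 dB.
Combined: 10·log₁₀(10^(83.019/10)+10^(86.074/10)) = 87.82 dB SPL.

87.82 dB SPL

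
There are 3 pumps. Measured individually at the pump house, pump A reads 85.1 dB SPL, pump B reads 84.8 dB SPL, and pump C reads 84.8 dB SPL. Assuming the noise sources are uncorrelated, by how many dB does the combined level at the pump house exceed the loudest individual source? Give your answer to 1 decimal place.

Add the sources as powers (linear), then convert back to dB:
L_total = 10·log₁₀(10^(85.1/10) + 10^(84.8/10) + 10^(84.8/10)) = 89.67 dB SPL.
Excess over the loudest (85.1 dB): 89.67 − 85.1 = 4.6 dB.

4.6 dB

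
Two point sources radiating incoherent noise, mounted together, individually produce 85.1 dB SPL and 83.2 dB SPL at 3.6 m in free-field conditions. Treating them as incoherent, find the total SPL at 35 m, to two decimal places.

Combined at 3.6 m: 10·log₁₀(10^(85.1/10)+10^(83.2/10)) = 87.263 dB SPL.
Then apply −20·log₁₀(35/3.6) = -19.755 dB → 67.51 dB SPL.

67.51 dB SPL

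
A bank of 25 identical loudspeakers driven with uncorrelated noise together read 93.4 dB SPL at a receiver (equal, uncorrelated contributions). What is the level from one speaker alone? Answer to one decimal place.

25 equal incoherent sources add 10·log₁₀(25) = 13.98 dB over one source.
L_one = 93.4 − 13.98 = 79.4 dB SPL.

79.4 dB SPL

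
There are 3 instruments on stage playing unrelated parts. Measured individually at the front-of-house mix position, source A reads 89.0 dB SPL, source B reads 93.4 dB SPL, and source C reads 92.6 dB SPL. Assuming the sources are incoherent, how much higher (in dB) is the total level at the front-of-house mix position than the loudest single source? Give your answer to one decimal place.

3.4 dB

Incoherent sources sum as intensities:
L_total = 10·log₁₀(10^(89.0/10) + 10^(93.4/10) + 10^(92.6/10)) = 96.81 dB SPL.
Excess over the loudest (93.4 dB): 96.81 − 93.4 = 3.4 dB.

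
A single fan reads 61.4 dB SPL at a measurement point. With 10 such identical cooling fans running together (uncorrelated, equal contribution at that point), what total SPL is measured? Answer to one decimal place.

71.4 dB SPL

10 equal incoherent sources raise the level by 10·log₁₀(10) = 10.00 dB.
L_total = 61.4 + 10.00 = 71.4 dB SPL.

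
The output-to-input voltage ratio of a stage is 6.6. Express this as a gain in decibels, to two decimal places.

Voltage ratio → dB uses the 20·log₁₀ form:
20·log₁₀(6.6) = 16.39 dB.

16.39 dB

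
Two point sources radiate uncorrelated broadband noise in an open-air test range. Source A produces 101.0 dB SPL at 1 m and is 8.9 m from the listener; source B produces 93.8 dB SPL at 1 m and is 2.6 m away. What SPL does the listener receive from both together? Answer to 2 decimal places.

87.11 dB SPL

At the listener: L_A = 101.0 − 20·log₁₀(8.9) = 82.012 dB; L_B = 93.8 − 20·log₁₀(2.6) = 85.501 dB.
Combined: 10·log₁₀(10^(82.012/10)+10^(85.501/10)) = 87.11 dB SPL.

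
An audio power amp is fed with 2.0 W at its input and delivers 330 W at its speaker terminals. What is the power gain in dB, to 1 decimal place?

22.2 dB

For a power ratio, dB = 10·log₁₀(P₂/P₁).
10·log₁₀(330/2.0) = 10·log₁₀(165.0) = 22.2 dB.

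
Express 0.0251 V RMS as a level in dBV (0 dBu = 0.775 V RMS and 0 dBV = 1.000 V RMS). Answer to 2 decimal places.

-32.01 dBV

dBV = 20·log₁₀(V / 1.000 V).
20·log₁₀(0.0251/1.000) = -32.01 dBV.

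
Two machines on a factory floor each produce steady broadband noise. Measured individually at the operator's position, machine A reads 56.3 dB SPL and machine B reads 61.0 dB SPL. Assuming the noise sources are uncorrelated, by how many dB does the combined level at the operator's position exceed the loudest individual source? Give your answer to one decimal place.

1.3 dB

Add the sources as powers (linear), then convert back to dB:
L_total = 10·log₁₀(10^(56.3/10) + 10^(61.0/10)) = 62.27 dB SPL.
Excess over the loudest (61.0 dB): 62.27 − 61.0 = 1.3 dB.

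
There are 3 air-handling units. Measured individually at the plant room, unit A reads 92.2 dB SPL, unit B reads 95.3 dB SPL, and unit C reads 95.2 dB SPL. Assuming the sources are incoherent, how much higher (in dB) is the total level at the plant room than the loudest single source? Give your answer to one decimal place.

3.9 dB

Incoherent sources sum as intensities:
L_total = 10·log₁₀(10^(92.2/10) + 10^(95.3/10) + 10^(95.2/10)) = 99.22 dB SPL.
Excess over the loudest (95.3 dB): 99.22 − 95.3 = 3.9 dB.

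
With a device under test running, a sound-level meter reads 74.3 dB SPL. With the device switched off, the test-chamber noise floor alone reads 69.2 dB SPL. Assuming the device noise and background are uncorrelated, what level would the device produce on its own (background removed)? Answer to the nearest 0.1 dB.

72.7 dB SPL

Remove the background by subtracting linear intensities:
L_src = 10·log₁₀(10^(74.3/10) − 10^(69.2/10)) = 10·log₁₀(18600000) = 72.7 dB SPL.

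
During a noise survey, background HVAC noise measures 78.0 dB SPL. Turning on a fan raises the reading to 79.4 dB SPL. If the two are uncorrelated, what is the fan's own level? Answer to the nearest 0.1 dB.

Subtract intensities: L_src = 10·log₁₀(10^(L_total/10) − 10^(L_bg/10)).
L_src = 10·log₁₀(10^(79.4/10) − 10^(78.0/10)) = 10·log₁₀(24000000) = 73.8 dB SPL.

73.8 dB SPL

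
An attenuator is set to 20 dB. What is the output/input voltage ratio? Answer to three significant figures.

0.100

Voltage ratio = 10^(dB/20).
10^(-20/20) = 10^(-1.000) = 0.100.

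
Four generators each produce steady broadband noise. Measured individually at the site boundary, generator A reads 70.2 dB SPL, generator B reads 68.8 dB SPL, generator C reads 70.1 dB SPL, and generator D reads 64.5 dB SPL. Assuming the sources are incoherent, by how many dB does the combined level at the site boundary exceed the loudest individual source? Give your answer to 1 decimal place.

4.7 dB

Uncorrelated sources add in intensity (power), not in dB.
L_total = 10·log₁₀(10^(70.2/10) + 10^(68.8/10) + 10^(70.1/10) + 10^(64.5/10)) = 74.93 dB SPL.
Excess over the loudest (70.2 dB): 74.93 − 70.2 = 4.7 dB.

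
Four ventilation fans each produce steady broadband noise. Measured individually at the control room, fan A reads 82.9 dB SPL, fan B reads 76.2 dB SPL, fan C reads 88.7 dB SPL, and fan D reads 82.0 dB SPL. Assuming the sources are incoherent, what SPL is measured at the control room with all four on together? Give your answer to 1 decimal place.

Incoherent sources sum as intensities:
L_total = 10·log₁₀(10^(82.9/10) + 10^(76.2/10) + 10^(88.7/10) + 10^(82.0/10)) = 10·log₁₀(1136000000) = 90.6 dB SPL.

90.6 dB SPL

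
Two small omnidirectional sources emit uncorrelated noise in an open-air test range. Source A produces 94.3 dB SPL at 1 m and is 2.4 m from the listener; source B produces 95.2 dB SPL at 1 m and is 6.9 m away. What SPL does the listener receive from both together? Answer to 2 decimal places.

At the listener: L_A = 94.3 − 20·log₁₀(2.4) = 86.696 dB; L_B = 95.2 − 20·log₁₀(6.9) = 78.423 dB.
Combined: 10·log₁₀(10^(86.696/10)+10^(78.423/10)) = 87.30 dB SPL.

87.30 dB SPL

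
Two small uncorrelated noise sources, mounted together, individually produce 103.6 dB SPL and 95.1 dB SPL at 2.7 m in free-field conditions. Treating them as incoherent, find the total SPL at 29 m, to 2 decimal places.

83.55 dB SPL

Combined at 2.7 m: 10·log₁₀(10^(103.6/10)+10^(95.1/10)) = 104.174 dB SPL.
Then apply −20·log₁₀(29/2.7) = -20.621 dB → 83.55 dB SPL.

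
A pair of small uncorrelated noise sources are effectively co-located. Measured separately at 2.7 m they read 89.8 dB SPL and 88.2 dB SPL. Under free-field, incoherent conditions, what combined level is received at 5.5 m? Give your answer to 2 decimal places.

Combined at 2.7 m: 10·log₁₀(10^(89.8/10)+10^(88.2/10)) = 92.084 dB SPL.
Then apply −20·log₁₀(5.5/2.7) = -6.180 dB → 85.90 dB SPL.

85.90 dB SPL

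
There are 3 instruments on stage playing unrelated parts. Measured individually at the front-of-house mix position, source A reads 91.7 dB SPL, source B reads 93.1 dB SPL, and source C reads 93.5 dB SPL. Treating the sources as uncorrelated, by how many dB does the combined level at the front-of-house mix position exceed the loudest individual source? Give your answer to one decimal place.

4.1 dB

Add the sources as powers (linear), then convert back to dB:
L_total = 10·log₁₀(10^(91.7/10) + 10^(93.1/10) + 10^(93.5/10)) = 97.60 dB SPL.
Excess over the loudest (93.5 dB): 97.60 − 93.5 = 4.1 dB.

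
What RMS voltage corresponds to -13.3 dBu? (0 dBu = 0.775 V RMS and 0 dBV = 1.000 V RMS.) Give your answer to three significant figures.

0.168 V

V = 0.775 V × 10^(-13.3/20).
= 0.775 × 0.2163 = 0.168 V.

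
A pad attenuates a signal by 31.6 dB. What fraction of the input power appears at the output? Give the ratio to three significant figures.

0.000692

Power ratio = 10^(dB/10).
10^(-31.6/10) = 10^(-3.160) = 0.000692.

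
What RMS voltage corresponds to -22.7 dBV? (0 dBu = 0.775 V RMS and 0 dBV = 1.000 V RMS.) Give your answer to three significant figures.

V = 1.000 V × 10^(-22.7/20).
= 1.000 × 0.07328 = 0.0733 V.

0.0733 V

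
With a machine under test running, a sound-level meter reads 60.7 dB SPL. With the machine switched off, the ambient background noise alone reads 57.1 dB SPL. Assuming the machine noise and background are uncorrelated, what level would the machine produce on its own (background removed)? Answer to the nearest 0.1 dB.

Subtract intensities: L_src = 10·log₁₀(10^(L_total/10) − 10^(L_bg/10)).
L_src = 10·log₁₀(10^(60.7/10) − 10^(57.1/10)) = 10·log₁₀(662000) = 58.2 dB SPL.

58.2 dB SPL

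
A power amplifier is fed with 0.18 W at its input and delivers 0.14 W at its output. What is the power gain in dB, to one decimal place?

-1.1 dB

Power ratio → dB uses the 10·log₁₀ form:
10·log₁₀(0.14/0.18) = 10·log₁₀(0.7778) = -1.1 dB.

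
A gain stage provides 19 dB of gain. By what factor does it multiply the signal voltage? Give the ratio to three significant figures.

Voltage ratio = 10^(dB/20).
10^(19/20) = 10^(0.9500) = 8.91.

8.91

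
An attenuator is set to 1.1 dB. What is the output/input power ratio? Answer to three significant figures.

Power ratio = 10^(dB/10).
10^(-1.1/10) = 10^(-0.1100) = 0.776.

0.776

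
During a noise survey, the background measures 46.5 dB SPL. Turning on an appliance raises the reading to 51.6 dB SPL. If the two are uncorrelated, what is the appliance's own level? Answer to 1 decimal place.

50.0 dB SPL

Background correction is a power subtraction:
L_src = 10·log₁₀(10^(51.6/10) − 10^(46.5/10)) = 10·log₁₀(99880) = 50.0 dB SPL.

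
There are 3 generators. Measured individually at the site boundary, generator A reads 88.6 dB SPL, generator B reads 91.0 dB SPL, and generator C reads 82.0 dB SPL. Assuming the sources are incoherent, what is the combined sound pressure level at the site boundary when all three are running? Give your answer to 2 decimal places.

93.31 dB SPL

Add the sources as powers (linear), then convert back to dB:
L_total = 10·log₁₀(10^(88.6/10) + 10^(91.0/10) + 10^(82.0/10)) = 10·log₁₀(2142000000) = 93.31 dB SPL.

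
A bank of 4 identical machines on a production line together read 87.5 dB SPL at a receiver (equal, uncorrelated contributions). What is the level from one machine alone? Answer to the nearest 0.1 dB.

4 equal incoherent sources add 10·log₁₀(4) = 6.02 dB over one source.
L_one = 87.5 − 6.02 = 81.5 dB SPL.

81.5 dB SPL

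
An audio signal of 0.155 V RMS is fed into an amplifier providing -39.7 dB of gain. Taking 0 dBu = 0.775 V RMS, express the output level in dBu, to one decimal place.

Input level: 20·log₁₀(0.155/0.775) = -13.98 dBu.
Output: -13.98 − 39.7 = -53.7 dBu.

-53.7 dBu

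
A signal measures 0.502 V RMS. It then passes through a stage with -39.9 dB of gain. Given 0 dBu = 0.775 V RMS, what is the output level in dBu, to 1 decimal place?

Input level: 20·log₁₀(0.502/0.775) = -3.77 dBu.
Output: -3.77 − 39.9 = -43.7 dBu.

-43.7 dBu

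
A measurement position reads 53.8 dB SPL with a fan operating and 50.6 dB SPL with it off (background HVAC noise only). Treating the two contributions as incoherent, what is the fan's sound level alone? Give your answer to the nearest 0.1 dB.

51.0 dB SPL

Background correction is a power subtraction:
L_src = 10·log₁₀(10^(53.8/10) − 10^(50.6/10)) = 10·log₁₀(125100) = 51.0 dB SPL.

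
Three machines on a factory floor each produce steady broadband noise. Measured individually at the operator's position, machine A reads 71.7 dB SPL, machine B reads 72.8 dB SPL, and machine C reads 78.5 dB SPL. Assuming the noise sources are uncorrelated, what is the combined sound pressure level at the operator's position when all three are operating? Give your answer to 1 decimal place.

80.2 dB SPL

Add the sources as powers (linear), then convert back to dB:
L_total = 10·log₁₀(10^(71.7/10) + 10^(72.8/10) + 10^(78.5/10)) = 10·log₁₀(104600000) = 80.2 dB SPL.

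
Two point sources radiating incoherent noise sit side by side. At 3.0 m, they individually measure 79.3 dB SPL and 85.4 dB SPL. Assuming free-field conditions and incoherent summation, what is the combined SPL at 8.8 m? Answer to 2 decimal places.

77.01 dB SPL

Combined at 3.0 m: 10·log₁₀(10^(79.3/10)+10^(85.4/10)) = 86.353 dB SPL.
Then apply −20·log₁₀(8.8/3.0) = -9.347 dB → 77.01 dB SPL.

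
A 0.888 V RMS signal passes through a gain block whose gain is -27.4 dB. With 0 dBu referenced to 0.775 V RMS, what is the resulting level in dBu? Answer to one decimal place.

Input level: 20·log₁₀(0.888/0.775) = 1.18 dBu.
Output: 1.18 − 27.4 = -26.2 dBu.

-26.2 dBu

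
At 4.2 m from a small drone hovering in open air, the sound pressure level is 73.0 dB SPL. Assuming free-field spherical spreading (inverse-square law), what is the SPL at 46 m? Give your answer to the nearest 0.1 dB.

Free-field point source: level drops by 20·log₁₀ of the distance ratio.
ΔL = −20·log₁₀(46/4.2) = -20.79 dB, so L₂ = 73.0 + (-20.79) = 52.2 dB SPL.

52.2 dB SPL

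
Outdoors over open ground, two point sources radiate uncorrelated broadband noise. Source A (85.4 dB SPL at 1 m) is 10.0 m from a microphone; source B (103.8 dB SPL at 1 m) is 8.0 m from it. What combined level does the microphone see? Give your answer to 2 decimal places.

At the listener: L_A = 85.4 − 20·log₁₀(10.0) = 65.400 dB; L_B = 103.8 − 20·log₁₀(8.0) = 85.738 dB.
Combined: 10·log₁₀(10^(65.400/10)+10^(85.738/10)) = 85.78 dB SPL.

85.78 dB SPL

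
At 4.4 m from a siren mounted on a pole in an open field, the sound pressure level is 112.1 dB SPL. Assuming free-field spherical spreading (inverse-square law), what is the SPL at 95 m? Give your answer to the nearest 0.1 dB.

Free-field point source: level drops by 20·log₁₀ of the distance ratio.
ΔL = −20·log₁₀(95/4.4) = -26.69 dB, so L₂ = 112.1 + (-26.69) = 85.4 dB SPL.

85.4 dB SPL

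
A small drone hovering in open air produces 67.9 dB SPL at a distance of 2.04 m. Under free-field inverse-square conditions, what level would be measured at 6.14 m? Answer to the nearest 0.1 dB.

58.3 dB SPL

For a point source in a free field, ΔL = −20·log₁₀(d₂/d₁).
ΔL = −20·log₁₀(6.14/2.04) = -9.57 dB, so L₂ = 67.9 + (-9.57) = 58.3 dB SPL.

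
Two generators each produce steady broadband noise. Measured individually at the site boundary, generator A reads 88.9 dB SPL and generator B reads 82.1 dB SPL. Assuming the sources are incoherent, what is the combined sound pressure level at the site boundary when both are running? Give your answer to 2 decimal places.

89.72 dB SPL

Incoherent sources sum as intensities:
L_total = 10·log₁₀(10^(88.9/10) + 10^(82.1/10)) = 10·log₁₀(938400000) = 89.72 dB SPL.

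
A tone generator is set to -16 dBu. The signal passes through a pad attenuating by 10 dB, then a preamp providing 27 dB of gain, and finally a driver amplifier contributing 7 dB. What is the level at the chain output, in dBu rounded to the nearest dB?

In dB, series stages simply add:
-16 − 10 + 27 + 7 = +8 dBu.

+8 dBu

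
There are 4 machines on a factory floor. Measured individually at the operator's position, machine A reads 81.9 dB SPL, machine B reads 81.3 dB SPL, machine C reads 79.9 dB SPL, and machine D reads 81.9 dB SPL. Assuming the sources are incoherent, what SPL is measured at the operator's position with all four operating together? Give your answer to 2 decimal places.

87.34 dB SPL

Incoherent sources sum as intensities:
L_total = 10·log₁₀(10^(81.9/10) + 10^(81.3/10) + 10^(79.9/10) + 10^(81.9/10)) = 10·log₁₀(542400000) = 87.34 dB SPL.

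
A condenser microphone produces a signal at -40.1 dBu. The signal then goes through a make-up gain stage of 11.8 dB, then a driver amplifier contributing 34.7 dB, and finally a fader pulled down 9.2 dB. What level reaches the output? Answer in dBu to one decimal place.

Cascaded gains and losses add directly in dB.
-40.1 + 11.8 + 34.7 − 9.2 = -2.8 dBu.

-2.8 dBu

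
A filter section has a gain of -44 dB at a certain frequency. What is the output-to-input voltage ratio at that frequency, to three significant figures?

0.00631

Voltage ratio = 10^(dB/20).
10^(-44/20) = 10^(-2.200) = 0.00631.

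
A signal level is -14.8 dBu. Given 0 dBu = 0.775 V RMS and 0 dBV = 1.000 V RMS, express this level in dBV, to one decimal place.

-17.0 dBV

The offset between the scales is 20·log₁₀(0.775/1.000) = −2.214 dB.
So dBV = -14.8 − 2.214 = -17.0 dBV.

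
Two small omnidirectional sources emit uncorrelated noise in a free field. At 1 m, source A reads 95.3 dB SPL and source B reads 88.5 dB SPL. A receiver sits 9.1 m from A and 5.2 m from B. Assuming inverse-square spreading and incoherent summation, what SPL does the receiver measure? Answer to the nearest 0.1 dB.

78.3 dB SPL

At the listener: L_A = 95.3 − 20·log₁₀(9.1) = 76.12 dB; L_B = 88.5 − 20·log₁₀(5.2) = 74.18 dB.
Combined: 10·log₁₀(10^(76.12/10)+10^(74.18/10)) = 78.3 dB SPL.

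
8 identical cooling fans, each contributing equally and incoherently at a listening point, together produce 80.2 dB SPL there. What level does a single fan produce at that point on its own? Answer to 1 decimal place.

71.2 dB SPL

8 equal incoherent sources add 10·log₁₀(8) = 9.03 dB over one source.
L_one = 80.2 − 9.03 = 71.2 dB SPL.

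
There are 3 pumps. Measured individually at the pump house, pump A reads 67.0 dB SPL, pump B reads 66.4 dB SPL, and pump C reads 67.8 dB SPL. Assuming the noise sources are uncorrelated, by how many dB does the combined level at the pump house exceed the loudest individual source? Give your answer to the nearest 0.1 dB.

4.1 dB

Add the sources as powers (linear), then convert back to dB:
L_total = 10·log₁₀(10^(67.0/10) + 10^(66.4/10) + 10^(67.8/10)) = 71.88 dB SPL.
Excess over the loudest (67.8 dB): 71.88 − 67.8 = 4.1 dB.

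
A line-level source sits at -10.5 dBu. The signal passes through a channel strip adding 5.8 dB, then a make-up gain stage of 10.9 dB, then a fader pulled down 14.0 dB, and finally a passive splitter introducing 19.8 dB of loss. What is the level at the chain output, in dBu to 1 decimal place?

Cascaded gains and losses add directly in dB.
-10.5 + 5.8 + 10.9 − 14.0 − 19.8 = -27.6 dBu.

-27.6 dBu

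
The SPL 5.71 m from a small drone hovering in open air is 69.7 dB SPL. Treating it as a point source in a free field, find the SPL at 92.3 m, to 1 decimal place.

For a point source in a free field, ΔL = −20·log₁₀(d₂/d₁).
ΔL = −20·log₁₀(92.3/5.71) = -24.17 dB, so L₂ = 69.7 + (-24.17) = 45.5 dB SPL.

45.5 dB SPL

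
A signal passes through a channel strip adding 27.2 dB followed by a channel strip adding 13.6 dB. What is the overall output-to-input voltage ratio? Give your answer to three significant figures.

Net gain = 27.2 + 13.6 = 40.8 dB.
Voltage ratio = 10^(40.8/20) = 110.

110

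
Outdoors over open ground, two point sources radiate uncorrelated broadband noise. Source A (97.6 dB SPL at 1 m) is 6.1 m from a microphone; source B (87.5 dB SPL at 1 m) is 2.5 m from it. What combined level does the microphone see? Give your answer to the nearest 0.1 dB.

At the listener: L_A = 97.6 − 20·log₁₀(6.1) = 81.89 dB; L_B = 87.5 − 20·log₁₀(2.5) = 79.54 dB.
Combined: 10·log₁₀(10^(81.89/10)+10^(79.54/10)) = 83.9 dB SPL.

83.9 dB SPL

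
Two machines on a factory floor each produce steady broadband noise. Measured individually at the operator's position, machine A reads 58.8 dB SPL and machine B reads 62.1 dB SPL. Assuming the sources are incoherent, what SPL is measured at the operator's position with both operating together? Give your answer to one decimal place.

63.8 dB SPL

Uncorrelated sources add in intensity (power), not in dB.
L_total = 10·log₁₀(10^(58.8/10) + 10^(62.1/10)) = 10·log₁₀(2380000) = 63.8 dB SPL.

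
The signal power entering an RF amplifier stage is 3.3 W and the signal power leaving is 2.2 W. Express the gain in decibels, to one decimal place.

-1.8 dB

For a power ratio, dB = 10·log₁₀(P₂/P₁).
10·log₁₀(2.2/3.3) = 10·log₁₀(0.6667) = -1.8 dB.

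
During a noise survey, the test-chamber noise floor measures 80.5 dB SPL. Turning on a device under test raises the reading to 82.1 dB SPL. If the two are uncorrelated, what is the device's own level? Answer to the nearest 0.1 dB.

Background correction is a power subtraction:
L_src = 10·log₁₀(10^(82.1/10) − 10^(80.5/10)) = 10·log₁₀(49980000) = 77.0 dB SPL.

77.0 dB SPL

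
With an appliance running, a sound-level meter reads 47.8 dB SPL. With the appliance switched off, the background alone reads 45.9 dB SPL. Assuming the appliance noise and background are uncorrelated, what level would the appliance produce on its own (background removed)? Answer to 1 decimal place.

43.3 dB SPL

Subtract intensities: L_src = 10·log₁₀(10^(L_total/10) − 10^(L_bg/10)).
L_src = 10·log₁₀(10^(47.8/10) − 10^(45.9/10)) = 10·log₁₀(21350) = 43.3 dB SPL.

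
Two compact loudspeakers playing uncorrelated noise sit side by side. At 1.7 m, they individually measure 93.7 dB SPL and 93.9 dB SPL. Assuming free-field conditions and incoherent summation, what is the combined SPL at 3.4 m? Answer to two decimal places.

90.79 dB SPL

Combined at 1.7 m: 10·log₁₀(10^(93.7/10)+10^(93.9/10)) = 96.811 dB SPL.
Then apply −20·log₁₀(3.4/1.7) = -6.021 dB → 90.79 dB SPL.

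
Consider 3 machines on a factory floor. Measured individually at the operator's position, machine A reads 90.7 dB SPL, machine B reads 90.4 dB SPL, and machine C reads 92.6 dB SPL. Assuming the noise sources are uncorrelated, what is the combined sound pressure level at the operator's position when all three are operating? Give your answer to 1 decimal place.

96.1 dB SPL

Add the sources as powers (linear), then convert back to dB:
L_total = 10·log₁₀(10^(90.7/10) + 10^(90.4/10) + 10^(92.6/10)) = 10·log₁₀(4091000000) = 96.1 dB SPL.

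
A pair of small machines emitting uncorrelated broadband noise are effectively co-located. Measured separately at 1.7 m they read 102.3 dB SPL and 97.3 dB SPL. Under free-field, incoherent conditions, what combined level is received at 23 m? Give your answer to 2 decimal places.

80.87 dB SPL

Combined at 1.7 m: 10·log₁₀(10^(102.3/10)+10^(97.3/10)) = 103.493 dB SPL.
Then apply −20·log₁₀(23/1.7) = -22.626 dB → 80.87 dB SPL.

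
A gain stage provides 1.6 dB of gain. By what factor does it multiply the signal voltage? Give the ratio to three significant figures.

1.20

Voltage ratio = 10^(dB/20).
10^(1.6/20) = 10^(0.08000) = 1.20.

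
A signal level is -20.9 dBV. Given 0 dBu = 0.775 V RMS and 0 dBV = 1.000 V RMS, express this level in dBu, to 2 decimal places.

The offset between the scales is 20·log₁₀(0.775/1.000) = −2.214 dB.
So dBu = -20.9 + 2.214 = -18.69 dBu.

-18.69 dBu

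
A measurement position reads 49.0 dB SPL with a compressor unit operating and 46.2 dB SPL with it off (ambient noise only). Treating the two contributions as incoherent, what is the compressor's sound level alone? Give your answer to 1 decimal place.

45.8 dB SPL

Subtract intensities: L_src = 10·log₁₀(10^(L_total/10) − 10^(L_bg/10)).
L_src = 10·log₁₀(10^(49.0/10) − 10^(46.2/10)) = 10·log₁₀(37750) = 45.8 dB SPL.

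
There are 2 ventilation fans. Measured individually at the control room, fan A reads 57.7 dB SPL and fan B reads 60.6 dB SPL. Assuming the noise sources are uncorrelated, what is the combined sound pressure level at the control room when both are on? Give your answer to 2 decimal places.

Uncorrelated sources add in intensity (power), not in dB.
L_total = 10·log₁₀(10^(57.7/10) + 10^(60.6/10)) = 10·log₁₀(1737000) = 62.40 dB SPL.

62.40 dB SPL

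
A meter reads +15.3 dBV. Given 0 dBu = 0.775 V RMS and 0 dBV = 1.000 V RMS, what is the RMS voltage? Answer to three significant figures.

5.82 V

V = 1.000 V × 10^(+15.3/20).
= 1.000 × 5.821 = 5.82 V.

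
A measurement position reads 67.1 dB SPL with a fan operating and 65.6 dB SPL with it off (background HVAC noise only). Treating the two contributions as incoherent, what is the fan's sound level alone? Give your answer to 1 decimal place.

61.8 dB SPL

Background correction is a power subtraction:
L_src = 10·log₁₀(10^(67.1/10) − 10^(65.6/10)) = 10·log₁₀(1498000) = 61.8 dB SPL.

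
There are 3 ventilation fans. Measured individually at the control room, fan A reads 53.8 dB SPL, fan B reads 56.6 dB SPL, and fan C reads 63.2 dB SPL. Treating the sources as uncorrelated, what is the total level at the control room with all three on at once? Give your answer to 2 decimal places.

64.45 dB SPL

Add the sources as powers (linear), then convert back to dB:
L_total = 10·log₁₀(10^(53.8/10) + 10^(56.6/10) + 10^(63.2/10)) = 10·log₁₀(2786000) = 64.45 dB SPL.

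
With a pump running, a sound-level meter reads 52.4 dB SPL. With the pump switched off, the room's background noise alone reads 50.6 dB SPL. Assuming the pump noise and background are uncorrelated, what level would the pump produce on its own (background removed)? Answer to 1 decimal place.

47.7 dB SPL

Background correction is a power subtraction:
L_src = 10·log₁₀(10^(52.4/10) − 10^(50.6/10)) = 10·log₁₀(58960) = 47.7 dB SPL.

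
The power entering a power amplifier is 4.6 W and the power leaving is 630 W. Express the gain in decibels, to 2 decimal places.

Power ratio → dB uses the 10·log₁₀ form:
10·log₁₀(630/4.6) = 10·log₁₀(137.0) = 21.37 dB.

21.37 dB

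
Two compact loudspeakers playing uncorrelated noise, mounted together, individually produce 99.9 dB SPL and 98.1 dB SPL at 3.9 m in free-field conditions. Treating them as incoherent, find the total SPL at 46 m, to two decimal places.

Combined at 3.9 m: 10·log₁₀(10^(99.9/10)+10^(98.1/10)) = 102.103 dB SPL.
Then apply −20·log₁₀(46/3.9) = -21.434 dB → 80.67 dB SPL.

80.67 dB SPL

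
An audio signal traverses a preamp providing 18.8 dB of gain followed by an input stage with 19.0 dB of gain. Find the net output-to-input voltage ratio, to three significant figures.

Net gain = 18.8 + 19.0 = 37.8 dB.
Voltage ratio = 10^(37.8/20) = 77.6.

77.6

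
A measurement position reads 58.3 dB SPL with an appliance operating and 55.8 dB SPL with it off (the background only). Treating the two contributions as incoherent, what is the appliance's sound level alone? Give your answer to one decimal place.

Subtract intensities: L_src = 10·log₁₀(10^(L_total/10) − 10^(L_bg/10)).
L_src = 10·log₁₀(10^(58.3/10) − 10^(55.8/10)) = 10·log₁₀(295900) = 54.7 dB SPL.

54.7 dB SPL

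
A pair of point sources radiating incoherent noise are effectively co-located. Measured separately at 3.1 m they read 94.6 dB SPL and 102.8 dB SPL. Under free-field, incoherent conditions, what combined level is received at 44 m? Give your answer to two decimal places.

Combined at 3.1 m: 10·log₁₀(10^(94.6/10)+10^(102.8/10)) = 103.412 dB SPL.
Then apply −20·log₁₀(44/3.1) = -23.042 dB → 80.37 dB SPL.

80.37 dB SPL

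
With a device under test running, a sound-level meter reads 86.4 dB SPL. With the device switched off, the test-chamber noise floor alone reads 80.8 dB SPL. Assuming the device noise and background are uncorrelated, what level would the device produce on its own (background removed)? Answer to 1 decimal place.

85.0 dB SPL

Remove the background by subtracting linear intensities:
L_src = 10·log₁₀(10^(86.4/10) − 10^(80.8/10)) = 10·log₁₀(316300000) = 85.0 dB SPL.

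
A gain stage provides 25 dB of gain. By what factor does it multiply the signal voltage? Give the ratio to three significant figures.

Voltage ratio = 10^(dB/20).
10^(25/20) = 10^(1.250) = 17.8.

17.8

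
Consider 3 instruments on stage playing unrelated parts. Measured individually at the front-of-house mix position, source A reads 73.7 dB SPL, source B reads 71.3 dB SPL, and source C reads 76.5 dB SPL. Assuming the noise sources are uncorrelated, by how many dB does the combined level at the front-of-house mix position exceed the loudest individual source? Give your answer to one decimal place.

2.6 dB

Uncorrelated sources add in intensity (power), not in dB.
L_total = 10·log₁₀(10^(73.7/10) + 10^(71.3/10) + 10^(76.5/10)) = 79.12 dB SPL.
Excess over the loudest (76.5 dB): 79.12 − 76.5 = 2.6 dB.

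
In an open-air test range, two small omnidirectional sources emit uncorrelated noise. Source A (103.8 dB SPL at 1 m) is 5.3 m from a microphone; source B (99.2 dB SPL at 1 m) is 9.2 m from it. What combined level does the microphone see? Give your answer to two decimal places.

At the listener: L_A = 103.8 − 20·log₁₀(5.3) = 89.314 dB; L_B = 99.2 − 20·log₁₀(9.2) = 79.924 dB.
Combined: 10·log₁₀(10^(89.314/10)+10^(79.924/10)) = 89.79 dB SPL.

89.79 dB SPL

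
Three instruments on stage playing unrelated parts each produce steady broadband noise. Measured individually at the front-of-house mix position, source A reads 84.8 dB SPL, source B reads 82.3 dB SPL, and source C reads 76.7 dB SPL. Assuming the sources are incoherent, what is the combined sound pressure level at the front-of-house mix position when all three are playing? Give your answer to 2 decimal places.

87.15 dB SPL

Add the sources as powers (linear), then convert back to dB:
L_total = 10·log₁₀(10^(84.8/10) + 10^(82.3/10) + 10^(76.7/10)) = 10·log₁₀(518600000) = 87.15 dB SPL.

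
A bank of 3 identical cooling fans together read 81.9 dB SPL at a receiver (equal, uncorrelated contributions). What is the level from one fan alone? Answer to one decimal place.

3 equal incoherent sources add 10·log₁₀(3) = 4.77 dB over one source.
L_one = 81.9 − 4.77 = 77.1 dB SPL.

77.1 dB SPL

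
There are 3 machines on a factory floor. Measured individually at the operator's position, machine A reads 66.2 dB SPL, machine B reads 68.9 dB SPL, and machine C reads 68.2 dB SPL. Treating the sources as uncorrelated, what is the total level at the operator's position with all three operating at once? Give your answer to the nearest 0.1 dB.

Incoherent sources sum as intensities:
L_total = 10·log₁₀(10^(66.2/10) + 10^(68.9/10) + 10^(68.2/10)) = 10·log₁₀(18540000) = 72.7 dB SPL.

72.7 dB SPL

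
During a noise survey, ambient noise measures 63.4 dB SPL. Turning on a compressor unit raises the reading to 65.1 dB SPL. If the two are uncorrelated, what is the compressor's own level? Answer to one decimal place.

60.2 dB SPL

Background correction is a power subtraction:
L_src = 10·log₁₀(10^(65.1/10) − 10^(63.4/10)) = 10·log₁₀(1048000) = 60.2 dB SPL.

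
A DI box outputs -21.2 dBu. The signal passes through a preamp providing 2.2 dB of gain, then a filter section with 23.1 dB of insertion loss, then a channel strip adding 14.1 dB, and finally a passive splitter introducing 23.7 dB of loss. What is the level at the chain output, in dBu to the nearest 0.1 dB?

Gain stages sum in dB:
-21.2 + 2.2 − 23.1 + 14.1 − 23.7 = -51.7 dBu.

-51.7 dBu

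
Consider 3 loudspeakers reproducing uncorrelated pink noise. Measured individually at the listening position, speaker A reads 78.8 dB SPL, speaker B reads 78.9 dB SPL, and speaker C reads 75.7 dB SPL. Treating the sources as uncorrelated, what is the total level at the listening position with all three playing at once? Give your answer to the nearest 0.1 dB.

Add the sources as powers (linear), then convert back to dB:
L_total = 10·log₁₀(10^(78.8/10) + 10^(78.9/10) + 10^(75.7/10)) = 10·log₁₀(190600000) = 82.8 dB SPL.

82.8 dB SPL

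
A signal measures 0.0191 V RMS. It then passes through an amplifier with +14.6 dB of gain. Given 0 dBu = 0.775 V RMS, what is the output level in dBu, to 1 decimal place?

-17.6 dBu

Input level: 20·log₁₀(0.0191/0.775) = -32.17 dBu.
Output: -32.17 + 14.6 = -17.6 dBu.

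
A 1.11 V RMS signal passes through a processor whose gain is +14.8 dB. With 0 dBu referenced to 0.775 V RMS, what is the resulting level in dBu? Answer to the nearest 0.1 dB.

+17.9 dBu

Input level: 20·log₁₀(1.11/0.775) = 3.12 dBu.
Output: 3.12 + 14.8 = +17.9 dBu.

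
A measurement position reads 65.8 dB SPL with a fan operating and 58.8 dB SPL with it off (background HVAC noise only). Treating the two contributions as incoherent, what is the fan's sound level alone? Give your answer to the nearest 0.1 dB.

64.8 dB SPL

Background correction is a power subtraction:
L_src = 10·log₁₀(10^(65.8/10) − 10^(58.8/10)) = 10·log₁₀(3043000) = 64.8 dB SPL.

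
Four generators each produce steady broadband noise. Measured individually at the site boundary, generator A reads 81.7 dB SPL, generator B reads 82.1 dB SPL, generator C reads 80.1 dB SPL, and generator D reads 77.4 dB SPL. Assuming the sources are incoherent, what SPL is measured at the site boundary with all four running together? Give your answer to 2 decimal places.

Incoherent sources sum as intensities:
L_total = 10·log₁₀(10^(81.7/10) + 10^(82.1/10) + 10^(80.1/10) + 10^(77.4/10)) = 10·log₁₀(467400000) = 86.70 dB SPL.

86.70 dB SPL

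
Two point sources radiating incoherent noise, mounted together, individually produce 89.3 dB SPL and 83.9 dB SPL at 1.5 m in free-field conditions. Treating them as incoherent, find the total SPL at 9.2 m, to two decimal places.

74.65 dB SPL

Combined at 1.5 m: 10·log₁₀(10^(89.3/10)+10^(83.9/10)) = 90.401 dB SPL.
Then apply −20·log₁₀(9.2/1.5) = -15.754 dB → 74.65 dB SPL.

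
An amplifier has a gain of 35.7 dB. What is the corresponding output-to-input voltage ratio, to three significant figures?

61.0

Voltage ratio = 10^(dB/20).
10^(35.7/20) = 10^(1.785) = 61.0.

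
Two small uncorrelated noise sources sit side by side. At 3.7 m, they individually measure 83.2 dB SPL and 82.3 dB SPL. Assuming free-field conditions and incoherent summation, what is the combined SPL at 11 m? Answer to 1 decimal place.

76.3 dB SPL

Combined at 3.7 m: 10·log₁₀(10^(83.2/10)+10^(82.3/10)) = 85.78 dB SPL.
Then apply −20·log₁₀(11/3.7) = -9.46 dB → 76.3 dB SPL.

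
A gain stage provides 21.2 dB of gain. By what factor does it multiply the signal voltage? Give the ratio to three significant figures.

Voltage ratio = 10^(dB/20).
10^(21.2/20) = 10^(1.060) = 11.5.

11.5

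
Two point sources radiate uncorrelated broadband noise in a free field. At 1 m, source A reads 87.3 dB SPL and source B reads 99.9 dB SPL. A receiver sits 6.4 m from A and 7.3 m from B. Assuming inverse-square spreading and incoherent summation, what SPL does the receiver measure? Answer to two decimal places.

At the listener: L_A = 87.3 − 20·log₁₀(6.4) = 71.176 dB; L_B = 99.9 − 20·log₁₀(7.3) = 82.634 dB.
Combined: 10·log₁₀(10^(71.176/10)+10^(82.634/10)) = 82.93 dB SPL.

82.93 dB SPL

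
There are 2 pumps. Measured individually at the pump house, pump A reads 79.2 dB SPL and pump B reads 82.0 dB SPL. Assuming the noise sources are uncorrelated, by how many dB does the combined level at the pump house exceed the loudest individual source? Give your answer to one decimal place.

Incoherent sources sum as intensities:
L_total = 10·log₁₀(10^(79.2/10) + 10^(82.0/10)) = 83.83 dB SPL.
Excess over the loudest (82.0 dB): 83.83 − 82.0 = 1.8 dB.

1.8 dB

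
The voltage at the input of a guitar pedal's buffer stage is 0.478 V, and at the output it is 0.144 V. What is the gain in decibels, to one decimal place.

-10.4 dB

For a voltage ratio, dB = 20·log₁₀(V₂/V₁).
20·log₁₀(0.144/0.478) = 20·log₁₀(0.3013) = -10.4 dB.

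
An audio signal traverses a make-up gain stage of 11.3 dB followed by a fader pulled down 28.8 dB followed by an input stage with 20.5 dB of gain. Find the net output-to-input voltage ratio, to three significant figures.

Net gain = 11.3 + (−28.8) + 20.5 = 3.0 dB.
Voltage ratio = 10^(3.0/20) = 1.41.

1.41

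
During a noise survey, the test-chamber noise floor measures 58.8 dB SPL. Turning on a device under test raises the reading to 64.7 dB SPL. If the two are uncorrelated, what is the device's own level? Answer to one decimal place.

Background correction is a power subtraction:
L_src = 10·log₁₀(10^(64.7/10) − 10^(58.8/10)) = 10·log₁₀(2193000) = 63.4 dB SPL.

63.4 dB SPL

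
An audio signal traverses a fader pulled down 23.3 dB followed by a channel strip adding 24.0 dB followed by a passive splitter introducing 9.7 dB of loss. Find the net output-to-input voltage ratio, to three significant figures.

Net gain = (−23.3) + 24.0 + (−9.7) = -9.0 dB.
Voltage ratio = 10^(-9.0/20) = 0.355.

0.355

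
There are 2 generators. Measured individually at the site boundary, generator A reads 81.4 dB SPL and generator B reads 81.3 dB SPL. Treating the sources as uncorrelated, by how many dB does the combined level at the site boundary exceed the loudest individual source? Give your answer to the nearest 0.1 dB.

3.0 dB

Uncorrelated sources add in intensity (power), not in dB.
L_total = 10·log₁₀(10^(81.4/10) + 10^(81.3/10)) = 84.36 dB SPL.
Excess over the loudest (81.4 dB): 84.36 − 81.4 = 3.0 dB.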